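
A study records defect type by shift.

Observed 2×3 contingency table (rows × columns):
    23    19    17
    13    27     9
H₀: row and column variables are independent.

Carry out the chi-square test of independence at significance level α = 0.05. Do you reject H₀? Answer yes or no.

Row totals [59, 49], col totals [36, 46, 26], n=108
χ² = (23−19.67)²/19.67 + (19−25.13)²/25.13 + (17−14.20)²/14.20 + (13−16.33)²/16.33 + (27−20.87)²/20.87 + (9−11.80)²/11.80 = 5.7540
df = 2
p-value (upper-tail) = 0.05630
At α=0.05: p ≥ α → fail to reject H₀

reject H₀: no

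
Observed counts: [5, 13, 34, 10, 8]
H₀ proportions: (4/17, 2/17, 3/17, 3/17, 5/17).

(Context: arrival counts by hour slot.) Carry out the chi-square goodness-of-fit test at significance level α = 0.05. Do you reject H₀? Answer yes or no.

reject H₀: yes

n = 70; E_i = n·p_i = [16.47, 8.24, 12.35, 12.35, 20.59]
χ² = (5−16.47)²/16.47 + (13−8.24)²/8.24 + (34−12.35)²/12.35 + (10−12.35)²/12.35 + (8−20.59)²/20.59 = 56.8240
df = 4
p-value (upper-tail) = 0.00000
At α=0.05: p < α → reject H₀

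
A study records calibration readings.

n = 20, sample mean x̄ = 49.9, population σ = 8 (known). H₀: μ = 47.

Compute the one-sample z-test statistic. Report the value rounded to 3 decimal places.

SE = σ/√n = 8/√20 = 1.7889
z = (x̄−μ₀)/SE = (49.9−47)/1.7889 = 1.6211

test statistic = 1.621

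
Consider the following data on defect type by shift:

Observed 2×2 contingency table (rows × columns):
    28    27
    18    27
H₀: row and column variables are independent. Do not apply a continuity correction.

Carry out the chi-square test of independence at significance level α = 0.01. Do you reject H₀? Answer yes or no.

reject H₀: no

Row totals [55, 45], col totals [46, 54], n=100
χ² = (28−25.30)²/25.30 + (27−29.70)²/29.70 + (18−20.70)²/20.70 + (27−24.30)²/24.30 = 1.1858
df = 1
p-value (upper-tail) = 0.27618
At α=0.01: p ≥ α → fail to reject H₀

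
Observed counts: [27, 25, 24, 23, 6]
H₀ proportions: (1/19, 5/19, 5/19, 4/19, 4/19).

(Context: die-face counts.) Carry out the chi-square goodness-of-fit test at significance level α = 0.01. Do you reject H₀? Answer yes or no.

reject H₀: yes

n = 105; E_i = n·p_i = [5.53, 27.63, 27.63, 22.11, 22.11]
χ² = (27−5.53)²/5.53 + (25−27.63)²/27.63 + (24−27.63)²/27.63 + (23−22.11)²/22.11 + (6−22.11)²/22.11 = 95.9386
df = 4
p-value (upper-tail) = 0.00000
At α=0.01: p < α → reject H₀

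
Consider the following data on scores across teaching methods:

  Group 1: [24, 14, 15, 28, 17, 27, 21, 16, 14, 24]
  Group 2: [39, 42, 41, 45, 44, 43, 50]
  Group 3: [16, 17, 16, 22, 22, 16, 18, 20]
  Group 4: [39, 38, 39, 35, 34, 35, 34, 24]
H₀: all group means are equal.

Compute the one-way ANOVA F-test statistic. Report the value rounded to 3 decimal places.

test statistic = 59.619

Group means [20.00, 43.43, 18.38, 34.75], grand mean 28.152
SSB = Σnᵢ(x̄ᵢ−x̄)² = 3411.153; SSW = ΣΣ(x−x̄ᵢ)² = 553.089
MSB = 3411.153/3 = 1137.0510; MSW = 553.089/29 = 19.0720
F = MSB/MSW = 59.6187
df = (3, 29)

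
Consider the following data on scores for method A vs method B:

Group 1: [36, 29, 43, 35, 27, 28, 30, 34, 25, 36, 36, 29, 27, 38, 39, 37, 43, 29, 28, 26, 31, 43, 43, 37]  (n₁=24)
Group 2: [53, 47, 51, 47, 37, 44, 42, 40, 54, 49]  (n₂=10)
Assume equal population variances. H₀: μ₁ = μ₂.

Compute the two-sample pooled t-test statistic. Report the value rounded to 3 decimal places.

test statistic = -5.769

x̄₁=33.708, s₁=5.931, n₁=24
x̄₂=46.400, s₂=5.621, n₂=10
s_p² = [23·5.931² + 9·5.621²]/32 = 34.1674
SE = √(s_p²·(1/24+1/10)) = 2.2001
t = (33.708−46.400)/2.2001 = -5.7687
df = 32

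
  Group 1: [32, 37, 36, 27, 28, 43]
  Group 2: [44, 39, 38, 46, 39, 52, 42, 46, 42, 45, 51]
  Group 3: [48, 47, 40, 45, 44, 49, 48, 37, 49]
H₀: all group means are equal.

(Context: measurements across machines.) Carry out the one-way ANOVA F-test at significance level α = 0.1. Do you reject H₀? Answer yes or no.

reject H₀: yes

Group means [33.83, 44.00, 45.22], grand mean 42.077
SSB = Σnᵢ(x̄ᵢ−x̄)² = 537.457; SSW = ΣΣ(x−x̄ᵢ)² = 542.389
MSB = 537.457/2 = 268.7286; MSW = 542.389/23 = 23.5821
F = MSB/MSW = 11.3954
df = (2, 23)
p-value (upper-tail) = 0.00036
At α=0.1: p < α → reject H₀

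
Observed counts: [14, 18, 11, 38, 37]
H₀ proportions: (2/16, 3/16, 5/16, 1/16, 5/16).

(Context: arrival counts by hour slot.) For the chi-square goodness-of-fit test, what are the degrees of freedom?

degrees of freedom = 4

df = k − 1 = 5 − 1 = 4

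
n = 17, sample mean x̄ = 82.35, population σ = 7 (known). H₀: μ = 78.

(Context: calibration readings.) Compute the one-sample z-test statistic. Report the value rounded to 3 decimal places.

SE = σ/√n = 7/√17 = 1.6977
z = (x̄−μ₀)/SE = (82.35−78)/1.6977 = 2.5622

test statistic = 2.562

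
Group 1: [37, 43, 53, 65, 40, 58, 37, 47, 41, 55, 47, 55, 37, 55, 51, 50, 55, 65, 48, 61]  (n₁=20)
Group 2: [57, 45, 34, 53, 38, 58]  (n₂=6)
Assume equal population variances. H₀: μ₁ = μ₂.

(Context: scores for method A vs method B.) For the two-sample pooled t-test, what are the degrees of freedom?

df = n₁ + n₂ − 2 = 20 + 6 − 2 = 24

degrees of freedom = 24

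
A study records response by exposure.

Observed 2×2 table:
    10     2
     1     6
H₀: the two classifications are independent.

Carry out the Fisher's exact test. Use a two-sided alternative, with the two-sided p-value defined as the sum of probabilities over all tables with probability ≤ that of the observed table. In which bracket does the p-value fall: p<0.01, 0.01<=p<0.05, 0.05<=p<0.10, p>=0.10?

Margins: r₁=12, r₂=7, c₁=11, c₂=8, n=19
p_obs = C(12,10)·C(7,1)/C(19,11); sum pmf over tables with pmf ≤ p_obs
p-value (two-sided) = 0.00627
→ bracket: p<0.01

p-value bracket: p<0.01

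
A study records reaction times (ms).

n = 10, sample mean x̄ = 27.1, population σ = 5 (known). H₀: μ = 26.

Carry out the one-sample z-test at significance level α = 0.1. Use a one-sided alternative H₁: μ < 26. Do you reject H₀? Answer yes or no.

SE = σ/√n = 5/√10 = 1.5811
z = (x̄−μ₀)/SE = (27.1−26)/1.5811 = 0.6957
p-value (one-sided, H₁ less) = 0.75669
At α=0.1: p ≥ α → fail to reject H₀

reject H₀: no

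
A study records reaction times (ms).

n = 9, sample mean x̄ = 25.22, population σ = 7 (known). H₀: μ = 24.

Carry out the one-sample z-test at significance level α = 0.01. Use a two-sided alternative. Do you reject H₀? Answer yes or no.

SE = σ/√n = 7/√9 = 2.3333
z = (x̄−μ₀)/SE = (25.22−24)/2.3333 = 0.5229
p-value (two-sided) = 0.60107
At α=0.01: p ≥ α → fail to reject H₀

reject H₀: no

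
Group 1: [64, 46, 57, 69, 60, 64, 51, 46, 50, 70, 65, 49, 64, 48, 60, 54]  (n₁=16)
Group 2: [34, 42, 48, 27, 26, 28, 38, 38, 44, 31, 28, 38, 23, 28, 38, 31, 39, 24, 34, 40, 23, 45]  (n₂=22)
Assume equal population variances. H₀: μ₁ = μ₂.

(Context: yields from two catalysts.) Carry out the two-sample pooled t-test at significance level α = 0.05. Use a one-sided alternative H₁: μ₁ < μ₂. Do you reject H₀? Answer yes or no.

x̄₁=57.312, s₁=8.252, n₁=16
x̄₂=33.955, s₂=7.518, n₂=22
s_p² = [15·8.252² + 21·7.518²]/36 = 61.3442
SE = √(s_p²·(1/16+1/22)) = 2.5734
t = (57.312−33.955)/2.5734 = 9.0767
df = 36
p-value (one-sided, H₁ less) = 1.00000
At α=0.05: p ≥ α → fail to reject H₀

reject H₀: no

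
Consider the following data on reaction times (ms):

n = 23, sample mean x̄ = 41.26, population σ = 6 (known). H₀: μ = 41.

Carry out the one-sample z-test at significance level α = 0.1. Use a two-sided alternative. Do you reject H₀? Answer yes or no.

reject H₀: no

SE = σ/√n = 6/√23 = 1.2511
z = (x̄−μ₀)/SE = (41.26−41)/1.2511 = 0.2078
p-value (two-sided) = 0.83537
At α=0.1: p ≥ α → fail to reject H₀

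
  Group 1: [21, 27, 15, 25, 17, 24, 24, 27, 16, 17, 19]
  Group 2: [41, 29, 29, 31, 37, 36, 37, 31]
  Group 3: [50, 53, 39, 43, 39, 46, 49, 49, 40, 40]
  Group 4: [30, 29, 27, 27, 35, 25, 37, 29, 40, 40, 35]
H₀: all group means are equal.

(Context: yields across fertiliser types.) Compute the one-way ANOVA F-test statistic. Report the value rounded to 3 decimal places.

Group means [21.09, 33.88, 44.80, 32.18], grand mean 32.625
SSB = Σnᵢ(x̄ᵢ−x̄)² = 2960.355; SSW = ΣΣ(x−x̄ᵢ)² = 881.020
MSB = 2960.355/3 = 986.7848; MSW = 881.020/36 = 24.4728
F = MSB/MSW = 40.3217
df = (3, 36)

test statistic = 40.322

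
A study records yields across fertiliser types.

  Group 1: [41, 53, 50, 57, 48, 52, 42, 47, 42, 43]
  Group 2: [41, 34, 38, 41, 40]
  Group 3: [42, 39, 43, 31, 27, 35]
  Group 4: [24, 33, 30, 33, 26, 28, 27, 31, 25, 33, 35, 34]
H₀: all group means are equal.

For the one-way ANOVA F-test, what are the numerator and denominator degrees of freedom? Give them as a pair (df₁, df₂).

k = 4 groups, N = 33 total
df = (k−1, N−k) = (4−1, 33−4) = (3, 29)

degrees of freedom = [3, 29]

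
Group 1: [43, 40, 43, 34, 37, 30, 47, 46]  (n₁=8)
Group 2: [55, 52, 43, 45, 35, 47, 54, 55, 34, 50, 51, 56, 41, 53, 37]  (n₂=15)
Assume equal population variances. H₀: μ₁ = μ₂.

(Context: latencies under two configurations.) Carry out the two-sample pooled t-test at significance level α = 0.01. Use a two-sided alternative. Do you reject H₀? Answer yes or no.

reject H₀: no

x̄₁=40.000, s₁=5.952, n₁=8
x̄₂=47.200, s₂=7.618, n₂=15
s_p² = [7·5.952² + 14·7.618²]/21 = 50.4952
SE = √(s_p²·(1/8+1/15)) = 3.1110
t = (40.000−47.200)/3.1110 = -2.3144
df = 21
p-value (two-sided) = 0.03086
At α=0.01: p ≥ α → fail to reject H₀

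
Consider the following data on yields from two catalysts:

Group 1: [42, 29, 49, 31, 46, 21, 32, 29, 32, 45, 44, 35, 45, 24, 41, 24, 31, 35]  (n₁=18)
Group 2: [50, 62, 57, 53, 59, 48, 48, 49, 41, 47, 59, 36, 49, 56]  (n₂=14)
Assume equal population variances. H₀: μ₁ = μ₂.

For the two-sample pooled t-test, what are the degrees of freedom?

df = n₁ + n₂ − 2 = 18 + 14 − 2 = 30

degrees of freedom = 30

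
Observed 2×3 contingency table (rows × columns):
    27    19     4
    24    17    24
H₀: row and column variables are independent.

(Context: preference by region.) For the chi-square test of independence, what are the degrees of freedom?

degrees of freedom = 2

df = (r−1)(c−1) = (2−1)·(3−1) = 2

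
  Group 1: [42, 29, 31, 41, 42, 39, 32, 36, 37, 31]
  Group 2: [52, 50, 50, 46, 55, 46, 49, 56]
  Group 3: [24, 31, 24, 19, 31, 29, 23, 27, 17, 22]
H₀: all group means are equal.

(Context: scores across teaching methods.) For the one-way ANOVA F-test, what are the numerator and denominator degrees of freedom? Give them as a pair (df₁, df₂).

k = 3 groups, N = 28 total
df = (k−1, N−k) = (3−1, 28−3) = (2, 25)

degrees of freedom = [2, 25]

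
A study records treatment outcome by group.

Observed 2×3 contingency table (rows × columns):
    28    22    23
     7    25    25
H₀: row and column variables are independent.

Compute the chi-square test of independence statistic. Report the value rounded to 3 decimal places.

test statistic = 11.073

Row totals [73, 57], col totals [35, 47, 48], n=130
χ² = (28−19.65)²/19.65 + (22−26.39)²/26.39 + (23−26.95)²/26.95 + (7−15.35)²/15.35 + (25−20.61)²/20.61 + (25−21.05)²/21.05 = 11.0733
df = 2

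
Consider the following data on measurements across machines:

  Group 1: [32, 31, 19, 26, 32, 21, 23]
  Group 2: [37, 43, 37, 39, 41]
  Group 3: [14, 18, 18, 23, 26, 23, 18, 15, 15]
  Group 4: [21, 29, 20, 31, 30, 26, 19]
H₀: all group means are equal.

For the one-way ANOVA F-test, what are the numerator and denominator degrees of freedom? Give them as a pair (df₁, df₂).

k = 4 groups, N = 28 total
df = (k−1, N−k) = (4−1, 28−4) = (3, 24)

degrees of freedom = [3, 24]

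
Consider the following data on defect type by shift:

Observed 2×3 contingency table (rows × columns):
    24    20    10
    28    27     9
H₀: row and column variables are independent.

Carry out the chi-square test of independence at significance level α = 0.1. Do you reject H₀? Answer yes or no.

Row totals [54, 64], col totals [52, 47, 19], n=118
χ² = (24−23.80)²/23.80 + (20−21.51)²/21.51 + (10−8.69)²/8.69 + (28−28.20)²/28.20 + (27−25.49)²/25.49 + (9−10.31)²/10.31 = 0.5594
df = 2
p-value (upper-tail) = 0.75600
At α=0.1: p ≥ α → fail to reject H₀

reject H₀: no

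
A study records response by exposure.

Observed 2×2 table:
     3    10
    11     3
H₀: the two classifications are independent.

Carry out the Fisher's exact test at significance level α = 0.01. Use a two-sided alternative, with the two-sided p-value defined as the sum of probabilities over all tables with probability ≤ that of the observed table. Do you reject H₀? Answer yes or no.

reject H₀: yes

Margins: r₁=13, r₂=14, c₁=14, c₂=13, n=27
p_obs = C(13,3)·C(14,11)/C(27,14); sum pmf over tables with pmf ≤ p_obs
p-value (two-sided) = 0.00703
At α=0.01: p < α → reject H₀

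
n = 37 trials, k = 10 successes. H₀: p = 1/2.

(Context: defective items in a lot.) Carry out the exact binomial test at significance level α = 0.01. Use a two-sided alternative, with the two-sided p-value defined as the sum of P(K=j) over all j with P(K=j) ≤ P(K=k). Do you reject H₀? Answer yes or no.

Exact binomial: n=37, k=10, p₀=1/2=0.5000
P(X=j) = C(n,j)·p₀^j·(1−p₀)^(n−j); p = Σ P(X=j) over j with P(X=j) ≤ P(X=10)
p-value (two-sided) = 0.00763
At α=0.01: p < α → reject H₀

reject H₀: yes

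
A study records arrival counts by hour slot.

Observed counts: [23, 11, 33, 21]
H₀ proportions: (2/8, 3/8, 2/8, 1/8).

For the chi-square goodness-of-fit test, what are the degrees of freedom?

df = k − 1 = 4 − 1 = 3

degrees of freedom = 3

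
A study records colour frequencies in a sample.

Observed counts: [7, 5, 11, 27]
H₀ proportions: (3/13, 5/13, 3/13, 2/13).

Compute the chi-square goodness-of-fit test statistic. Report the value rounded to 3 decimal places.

n = 50; E_i = n·p_i = [11.54, 19.23, 11.54, 7.69]
χ² = (7−11.54)²/11.54 + (5−19.23)²/19.23 + (11−11.54)²/11.54 + (27−7.69)²/7.69 = 60.8033
df = 3

test statistic = 60.803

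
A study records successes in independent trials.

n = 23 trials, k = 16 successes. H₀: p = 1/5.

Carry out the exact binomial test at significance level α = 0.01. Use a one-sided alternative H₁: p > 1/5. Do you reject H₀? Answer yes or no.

reject H₀: yes

Exact binomial: n=23, k=16, p₀=1/5=0.2000
P(X≥16) from Σ C(n,i)·p₀^i·(1−p₀)^(n−i)
p-value (one-sided, H₁ greater) = 0.00000
At α=0.01: p < α → reject H₀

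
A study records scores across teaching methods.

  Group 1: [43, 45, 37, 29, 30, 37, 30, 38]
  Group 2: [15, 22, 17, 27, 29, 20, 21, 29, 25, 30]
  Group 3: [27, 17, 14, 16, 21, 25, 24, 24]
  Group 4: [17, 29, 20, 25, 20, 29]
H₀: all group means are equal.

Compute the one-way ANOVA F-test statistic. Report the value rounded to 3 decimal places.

test statistic = 13.150

Group means [36.12, 23.50, 21.00, 23.33], grand mean 26.000
SSB = Σnᵢ(x̄ᵢ−x̄)² = 1125.292; SSW = ΣΣ(x−x̄ᵢ)² = 798.708
MSB = 1125.292/3 = 375.0972; MSW = 798.708/28 = 28.5253
F = MSB/MSW = 13.1496
df = (3, 28)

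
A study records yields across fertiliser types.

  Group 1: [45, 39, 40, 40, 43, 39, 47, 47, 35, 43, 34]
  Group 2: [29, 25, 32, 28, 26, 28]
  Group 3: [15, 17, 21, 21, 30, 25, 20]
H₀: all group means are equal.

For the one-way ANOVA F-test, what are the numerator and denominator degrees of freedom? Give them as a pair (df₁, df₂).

k = 3 groups, N = 24 total
df = (k−1, N−k) = (3−1, 24−3) = (2, 21)

degrees of freedom = [2, 21]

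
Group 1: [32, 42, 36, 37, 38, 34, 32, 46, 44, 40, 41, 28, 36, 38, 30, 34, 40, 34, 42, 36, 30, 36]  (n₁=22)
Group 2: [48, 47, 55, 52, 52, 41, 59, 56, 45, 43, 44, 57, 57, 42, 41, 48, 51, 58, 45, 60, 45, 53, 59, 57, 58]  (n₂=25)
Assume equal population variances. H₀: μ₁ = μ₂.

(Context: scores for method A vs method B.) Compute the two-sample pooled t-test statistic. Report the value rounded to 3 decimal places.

x̄₁=36.636, s₁=4.746, n₁=22
x̄₂=50.920, s₂=6.448, n₂=25
s_p² = [21·4.746² + 24·6.448²]/45 = 32.6874
SE = √(s_p²·(1/22+1/25)) = 1.6713
t = (36.636−50.920)/1.6713 = -8.5464
df = 45

test statistic = -8.546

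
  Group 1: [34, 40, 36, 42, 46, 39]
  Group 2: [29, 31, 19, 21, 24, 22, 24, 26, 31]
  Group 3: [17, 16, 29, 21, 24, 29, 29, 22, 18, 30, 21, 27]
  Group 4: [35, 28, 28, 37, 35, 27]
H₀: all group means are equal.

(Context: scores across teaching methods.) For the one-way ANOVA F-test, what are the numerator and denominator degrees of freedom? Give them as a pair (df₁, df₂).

degrees of freedom = [3, 29]

k = 4 groups, N = 33 total
df = (k−1, N−k) = (4−1, 33−4) = (3, 29)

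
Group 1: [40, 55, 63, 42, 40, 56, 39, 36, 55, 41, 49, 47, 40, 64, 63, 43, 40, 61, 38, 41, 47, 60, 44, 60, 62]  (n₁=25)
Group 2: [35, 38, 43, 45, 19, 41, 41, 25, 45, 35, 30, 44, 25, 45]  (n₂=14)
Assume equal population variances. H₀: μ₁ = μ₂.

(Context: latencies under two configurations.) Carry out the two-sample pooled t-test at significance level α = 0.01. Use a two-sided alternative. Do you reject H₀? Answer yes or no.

x̄₁=49.040, s₁=9.689, n₁=25
x̄₂=36.500, s₂=8.662, n₂=14
s_p² = [24·9.689² + 13·8.662²]/37 = 87.2557
SE = √(s_p²·(1/25+1/14)) = 3.1181
t = (49.040−36.500)/3.1181 = 4.0216
df = 37
p-value (two-sided) = 0.00027
At α=0.01: p < α → reject H₀

reject H₀: yes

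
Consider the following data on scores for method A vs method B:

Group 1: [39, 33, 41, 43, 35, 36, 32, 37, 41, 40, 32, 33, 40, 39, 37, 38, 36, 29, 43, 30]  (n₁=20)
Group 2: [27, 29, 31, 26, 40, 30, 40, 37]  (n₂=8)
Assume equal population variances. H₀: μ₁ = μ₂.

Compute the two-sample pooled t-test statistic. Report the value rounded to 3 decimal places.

test statistic = 2.171

x̄₁=36.700, s₁=4.169, n₁=20
x̄₂=32.500, s₂=5.682, n₂=8
s_p² = [19·4.169² + 7·5.682²]/26 = 21.3923
SE = √(s_p²·(1/20+1/8)) = 1.9349
t = (36.700−32.500)/1.9349 = 2.1707
df = 26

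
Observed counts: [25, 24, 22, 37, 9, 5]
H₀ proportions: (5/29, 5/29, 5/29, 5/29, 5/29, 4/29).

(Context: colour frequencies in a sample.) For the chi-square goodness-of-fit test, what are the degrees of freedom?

degrees of freedom = 5

df = k − 1 = 6 − 1 = 5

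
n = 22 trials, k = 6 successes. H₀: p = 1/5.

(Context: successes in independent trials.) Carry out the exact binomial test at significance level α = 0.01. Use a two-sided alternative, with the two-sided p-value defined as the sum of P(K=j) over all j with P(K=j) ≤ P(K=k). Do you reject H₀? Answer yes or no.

reject H₀: no

Exact binomial: n=22, k=6, p₀=1/5=0.2000
P(X=j) = C(n,j)·p₀^j·(1−p₀)^(n−j); p = Σ P(X=j) over j with P(X=j) ≤ P(X=6)
p-value (two-sided) = 0.42185
At α=0.01: p ≥ α → fail to reject H₀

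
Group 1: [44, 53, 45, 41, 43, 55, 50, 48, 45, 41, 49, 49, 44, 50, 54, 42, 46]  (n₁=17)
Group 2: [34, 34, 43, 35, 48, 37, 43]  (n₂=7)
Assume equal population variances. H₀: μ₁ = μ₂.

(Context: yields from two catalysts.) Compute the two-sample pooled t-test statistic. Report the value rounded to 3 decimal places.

test statistic = 3.674

x̄₁=47.000, s₁=4.444, n₁=17
x̄₂=39.143, s₂=5.521, n₂=7
s_p² = [16·4.444² + 6·5.521²]/22 = 22.6753
SE = √(s_p²·(1/17+1/7)) = 2.1385
t = (47.000−39.143)/2.1385 = 3.6741
df = 22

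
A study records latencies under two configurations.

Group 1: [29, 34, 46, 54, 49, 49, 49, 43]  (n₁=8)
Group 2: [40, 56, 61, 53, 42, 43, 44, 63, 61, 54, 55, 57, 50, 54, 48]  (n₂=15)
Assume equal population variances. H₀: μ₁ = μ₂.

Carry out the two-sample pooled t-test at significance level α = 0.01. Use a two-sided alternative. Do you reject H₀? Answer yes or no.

reject H₀: no

x̄₁=44.125, s₁=8.493, n₁=8
x̄₂=52.067, s₂=7.324, n₂=15
s_p² = [7·8.493² + 14·7.324²]/21 = 59.8004
SE = √(s_p²·(1/8+1/15)) = 3.3855
t = (44.125−52.067)/3.3855 = -2.3458
df = 21
p-value (two-sided) = 0.02888
At α=0.01: p ≥ α → fail to reject H₀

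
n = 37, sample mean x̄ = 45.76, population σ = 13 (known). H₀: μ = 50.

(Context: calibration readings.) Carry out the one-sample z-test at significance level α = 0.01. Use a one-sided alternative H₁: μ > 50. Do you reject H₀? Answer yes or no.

SE = σ/√n = 13/√37 = 2.1372
z = (x̄−μ₀)/SE = (45.76−50)/2.1372 = -1.9839
p-value (one-sided, H₁ greater) = 0.97637
At α=0.01: p ≥ α → fail to reject H₀

reject H₀: no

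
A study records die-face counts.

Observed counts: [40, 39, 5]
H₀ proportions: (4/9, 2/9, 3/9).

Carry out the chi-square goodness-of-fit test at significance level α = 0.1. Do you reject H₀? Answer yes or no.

n = 84; E_i = n·p_i = [37.33, 18.67, 28.00]
χ² = (40−37.33)²/37.33 + (39−18.67)²/18.67 + (5−28.00)²/28.00 = 41.2321
df = 2
p-value (upper-tail) = 0.00000
At α=0.1: p < α → reject H₀

reject H₀: yes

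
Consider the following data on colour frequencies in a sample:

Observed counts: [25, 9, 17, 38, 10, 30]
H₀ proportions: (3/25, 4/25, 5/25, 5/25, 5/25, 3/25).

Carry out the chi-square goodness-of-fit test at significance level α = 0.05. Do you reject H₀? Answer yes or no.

reject H₀: yes

n = 129; E_i = n·p_i = [15.48, 20.64, 25.80, 25.80, 25.80, 15.48]
χ² = (25−15.48)²/15.48 + (9−20.64)²/20.64 + (17−25.80)²/25.80 + (38−25.80)²/25.80 + (10−25.80)²/25.80 + (30−15.48)²/15.48 = 44.4851
df = 5
p-value (upper-tail) = 0.00000
At α=0.05: p < α → reject H₀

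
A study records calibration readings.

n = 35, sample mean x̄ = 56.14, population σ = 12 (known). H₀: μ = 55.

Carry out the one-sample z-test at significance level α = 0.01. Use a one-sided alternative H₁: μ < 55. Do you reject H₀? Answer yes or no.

reject H₀: no

SE = σ/√n = 12/√35 = 2.0284
z = (x̄−μ₀)/SE = (56.14−55)/2.0284 = 0.5620
p-value (one-sided, H₁ less) = 0.71295
At α=0.01: p ≥ α → fail to reject H₀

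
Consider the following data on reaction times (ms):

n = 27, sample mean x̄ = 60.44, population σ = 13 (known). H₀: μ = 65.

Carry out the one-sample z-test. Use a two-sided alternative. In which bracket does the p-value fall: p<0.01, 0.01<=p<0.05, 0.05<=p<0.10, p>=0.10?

p-value bracket: 0.05<=p<0.10

SE = σ/√n = 13/√27 = 2.5019
z = (x̄−μ₀)/SE = (60.44−65)/2.5019 = -1.8227
p-value (two-sided) = 0.06836
→ bracket: 0.05<=p<0.10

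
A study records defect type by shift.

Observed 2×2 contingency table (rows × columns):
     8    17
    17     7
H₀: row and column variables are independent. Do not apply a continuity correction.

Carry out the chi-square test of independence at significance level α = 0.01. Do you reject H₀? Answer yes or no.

reject H₀: yes

Row totals [25, 24], col totals [25, 24], n=49
χ² = (8−12.76)²/12.76 + (17−12.24)²/12.24 + (17−12.24)²/12.24 + (7−11.76)²/11.76 = 7.3893
df = 1
p-value (upper-tail) = 0.00656
At α=0.01: p < α → reject H₀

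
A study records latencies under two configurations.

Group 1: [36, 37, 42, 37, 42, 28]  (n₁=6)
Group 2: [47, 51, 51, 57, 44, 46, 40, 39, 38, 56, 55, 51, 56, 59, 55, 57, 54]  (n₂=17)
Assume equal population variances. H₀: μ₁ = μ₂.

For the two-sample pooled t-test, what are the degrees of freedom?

df = n₁ + n₂ − 2 = 6 + 17 − 2 = 21

degrees of freedom = 21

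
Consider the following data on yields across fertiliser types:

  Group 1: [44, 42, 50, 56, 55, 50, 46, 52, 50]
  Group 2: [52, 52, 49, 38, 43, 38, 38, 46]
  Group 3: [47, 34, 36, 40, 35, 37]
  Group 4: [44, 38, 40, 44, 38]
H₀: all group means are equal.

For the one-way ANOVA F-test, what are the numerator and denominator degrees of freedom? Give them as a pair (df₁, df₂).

k = 4 groups, N = 28 total
df = (k−1, N−k) = (4−1, 28−4) = (3, 24)

degrees of freedom = [3, 24]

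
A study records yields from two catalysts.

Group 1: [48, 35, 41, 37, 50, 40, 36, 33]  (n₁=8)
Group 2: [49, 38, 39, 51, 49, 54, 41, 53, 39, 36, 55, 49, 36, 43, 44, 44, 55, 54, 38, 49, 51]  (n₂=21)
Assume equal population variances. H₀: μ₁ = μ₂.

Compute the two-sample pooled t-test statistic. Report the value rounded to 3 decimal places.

x̄₁=40.000, s₁=6.141, n₁=8
x̄₂=46.048, s₂=6.682, n₂=21
s_p² = [7·6.141² + 20·6.682²]/27 = 42.8501
SE = √(s_p²·(1/8+1/21)) = 2.7197
t = (40.000−46.048)/2.7197 = -2.2236
df = 27

test statistic = -2.224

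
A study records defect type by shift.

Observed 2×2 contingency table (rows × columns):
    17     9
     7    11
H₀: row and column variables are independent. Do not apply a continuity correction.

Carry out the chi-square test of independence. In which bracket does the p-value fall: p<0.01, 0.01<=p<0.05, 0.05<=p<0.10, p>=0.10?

p-value bracket: 0.05<=p<0.10

Row totals [26, 18], col totals [24, 20], n=44
χ² = (17−14.18)²/14.18 + (9−11.82)²/11.82 + (7−9.82)²/9.82 + (11−8.18)²/8.18 = 3.0117
df = 1
p-value (upper-tail) = 0.08267
→ bracket: 0.05<=p<0.10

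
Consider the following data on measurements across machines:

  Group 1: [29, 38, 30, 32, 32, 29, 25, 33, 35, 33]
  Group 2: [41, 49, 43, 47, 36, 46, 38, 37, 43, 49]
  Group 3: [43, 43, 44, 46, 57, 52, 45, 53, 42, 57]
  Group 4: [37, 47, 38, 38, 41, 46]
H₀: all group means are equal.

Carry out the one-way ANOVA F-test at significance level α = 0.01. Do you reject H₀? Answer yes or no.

reject H₀: yes

Group means [31.60, 42.90, 48.20, 41.17], grand mean 40.944
SSB = Σnᵢ(x̄ᵢ−x̄)² = 1438.156; SSW = ΣΣ(x−x̄ᵢ)² = 739.733
MSB = 1438.156/3 = 479.3852; MSW = 739.733/32 = 23.1167
F = MSB/MSW = 20.7376
df = (3, 32)
p-value (upper-tail) = 0.00000
At α=0.01: p < α → reject H₀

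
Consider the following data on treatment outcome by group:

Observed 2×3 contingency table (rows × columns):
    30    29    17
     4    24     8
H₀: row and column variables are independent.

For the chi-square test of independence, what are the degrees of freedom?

degrees of freedom = 2

df = (r−1)(c−1) = (2−1)·(3−1) = 2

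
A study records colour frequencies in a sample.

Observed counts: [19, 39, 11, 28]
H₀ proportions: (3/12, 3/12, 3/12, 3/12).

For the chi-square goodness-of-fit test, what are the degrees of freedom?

df = k − 1 = 4 − 1 = 3

degrees of freedom = 3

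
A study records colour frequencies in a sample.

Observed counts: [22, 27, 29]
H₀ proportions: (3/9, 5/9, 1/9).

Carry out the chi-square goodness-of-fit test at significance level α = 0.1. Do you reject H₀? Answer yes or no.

n = 78; E_i = n·p_i = [26.00, 43.33, 8.67]
χ² = (22−26.00)²/26.00 + (27−43.33)²/43.33 + (29−8.67)²/8.67 = 54.4769
df = 2
p-value (upper-tail) = 0.00000
At α=0.1: p < α → reject H₀

reject H₀: yes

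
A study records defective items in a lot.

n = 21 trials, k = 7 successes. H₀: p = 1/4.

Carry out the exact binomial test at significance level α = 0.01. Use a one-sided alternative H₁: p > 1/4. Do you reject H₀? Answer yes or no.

reject H₀: no

Exact binomial: n=21, k=7, p₀=1/4=0.2500
P(X≥7) from Σ C(n,i)·p₀^i·(1−p₀)^(n−i)
p-value (one-sided, H₁ greater) = 0.25637
At α=0.01: p ≥ α → fail to reject H₀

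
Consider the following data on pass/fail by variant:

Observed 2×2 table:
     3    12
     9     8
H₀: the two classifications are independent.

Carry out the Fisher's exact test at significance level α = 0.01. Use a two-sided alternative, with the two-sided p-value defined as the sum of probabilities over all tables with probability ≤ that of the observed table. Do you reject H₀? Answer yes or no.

Margins: r₁=15, r₂=17, c₁=12, c₂=20, n=32
p_obs = C(15,3)·C(17,9)/C(32,12); sum pmf over tables with pmf ≤ p_obs
p-value (two-sided) = 0.07587
At α=0.01: p ≥ α → fail to reject H₀

reject H₀: no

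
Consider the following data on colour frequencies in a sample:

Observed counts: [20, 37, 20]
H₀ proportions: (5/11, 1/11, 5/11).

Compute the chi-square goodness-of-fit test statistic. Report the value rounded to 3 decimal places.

n = 77; E_i = n·p_i = [35.00, 7.00, 35.00]
χ² = (20−35.00)²/35.00 + (37−7.00)²/7.00 + (20−35.00)²/35.00 = 141.4286
df = 2

test statistic = 141.429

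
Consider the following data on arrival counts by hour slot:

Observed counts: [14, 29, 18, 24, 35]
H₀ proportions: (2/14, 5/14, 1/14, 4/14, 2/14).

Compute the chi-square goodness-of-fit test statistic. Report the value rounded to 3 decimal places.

n = 120; E_i = n·p_i = [17.14, 42.86, 8.57, 34.29, 17.14]
χ² = (14−17.14)²/17.14 + (29−42.86)²/42.86 + (18−8.57)²/8.57 + (24−34.29)²/34.29 + (35−17.14)²/17.14 = 37.1150
df = 4

test statistic = 37.115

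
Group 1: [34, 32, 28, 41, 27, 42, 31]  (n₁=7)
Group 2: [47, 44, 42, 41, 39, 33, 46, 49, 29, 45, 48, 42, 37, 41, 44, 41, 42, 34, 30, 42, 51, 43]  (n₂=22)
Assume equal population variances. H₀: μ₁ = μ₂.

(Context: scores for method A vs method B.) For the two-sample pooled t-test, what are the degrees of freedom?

degrees of freedom = 27

df = n₁ + n₂ − 2 = 7 + 22 − 2 = 27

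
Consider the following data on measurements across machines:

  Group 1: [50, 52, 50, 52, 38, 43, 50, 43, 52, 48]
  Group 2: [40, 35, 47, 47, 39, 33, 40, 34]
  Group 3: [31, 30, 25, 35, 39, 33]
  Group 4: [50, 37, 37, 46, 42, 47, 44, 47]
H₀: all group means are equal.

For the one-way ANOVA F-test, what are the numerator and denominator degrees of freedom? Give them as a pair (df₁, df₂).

degrees of freedom = [3, 28]

k = 4 groups, N = 32 total
df = (k−1, N−k) = (4−1, 32−4) = (3, 28)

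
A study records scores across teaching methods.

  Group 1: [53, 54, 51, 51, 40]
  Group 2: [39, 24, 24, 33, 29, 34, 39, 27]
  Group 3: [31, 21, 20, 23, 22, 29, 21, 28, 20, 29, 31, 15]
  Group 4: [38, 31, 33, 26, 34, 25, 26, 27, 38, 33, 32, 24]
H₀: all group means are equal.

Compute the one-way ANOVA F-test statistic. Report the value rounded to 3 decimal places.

Group means [49.80, 31.12, 24.17, 30.58], grand mean 31.216
SSB = Σnᵢ(x̄ᵢ−x̄)² = 2328.012; SSW = ΣΣ(x−x̄ᵢ)² = 950.258
MSB = 2328.012/3 = 776.0040; MSW = 950.258/33 = 28.7957
F = MSB/MSW = 26.9486
df = (3, 33)

test statistic = 26.949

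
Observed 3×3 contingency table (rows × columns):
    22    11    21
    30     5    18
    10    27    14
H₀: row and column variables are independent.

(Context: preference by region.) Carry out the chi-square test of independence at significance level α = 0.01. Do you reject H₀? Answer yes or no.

Row totals [54, 53, 51], col totals [62, 43, 53], n=158
χ² = (22−21.19)²/21.19 + (11−14.70)²/14.70 + (21−18.11)²/18.11 + (30−20.80)²/20.80 + (5−14.42)²/14.42 + (18−17.78)²/17.78 + (10−20.01)²/20.01 + (27−13.88)²/13.88 + (14−17.11)²/17.11 = 29.6287
df = 4
p-value (upper-tail) = 0.00001
At α=0.01: p < α → reject H₀

reject H₀: yes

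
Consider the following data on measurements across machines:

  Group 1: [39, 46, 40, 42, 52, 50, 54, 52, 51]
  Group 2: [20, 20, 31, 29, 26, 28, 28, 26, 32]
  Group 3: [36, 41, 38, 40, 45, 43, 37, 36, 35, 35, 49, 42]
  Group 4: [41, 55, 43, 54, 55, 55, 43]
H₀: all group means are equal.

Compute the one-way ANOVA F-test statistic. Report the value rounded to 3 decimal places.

Group means [47.33, 26.67, 39.75, 49.43], grand mean 40.243
SSB = Σnᵢ(x̄ᵢ−x̄)² = 2704.847; SSW = ΣΣ(x−x̄ᵢ)² = 889.964
MSB = 2704.847/3 = 901.6155; MSW = 889.964/33 = 26.9686
F = MSB/MSW = 33.4320
df = (3, 33)

test statistic = 33.432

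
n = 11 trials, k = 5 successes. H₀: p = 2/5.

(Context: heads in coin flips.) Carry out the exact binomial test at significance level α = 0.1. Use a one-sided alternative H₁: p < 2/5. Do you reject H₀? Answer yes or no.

reject H₀: no

Exact binomial: n=11, k=5, p₀=2/5=0.4000
P(X≤5) from Σ C(n,i)·p₀^i·(1−p₀)^(n−i)
p-value (one-sided, H₁ less) = 0.75350
At α=0.1: p ≥ α → fail to reject H₀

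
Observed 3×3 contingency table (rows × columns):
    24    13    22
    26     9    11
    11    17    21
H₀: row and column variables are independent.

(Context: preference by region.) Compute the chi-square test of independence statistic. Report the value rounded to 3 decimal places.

Row totals [59, 46, 49], col totals [61, 39, 54], n=154
χ² = (24−23.37)²/23.37 + (13−14.94)²/14.94 + (22−20.69)²/20.69 + (26−18.22)²/18.22 + (9−11.65)²/11.65 + (11−16.13)²/16.13 + (11−19.41)²/19.41 + (17−12.41)²/12.41 + (21−17.18)²/17.18 = 12.0980
df = 4

test statistic = 12.098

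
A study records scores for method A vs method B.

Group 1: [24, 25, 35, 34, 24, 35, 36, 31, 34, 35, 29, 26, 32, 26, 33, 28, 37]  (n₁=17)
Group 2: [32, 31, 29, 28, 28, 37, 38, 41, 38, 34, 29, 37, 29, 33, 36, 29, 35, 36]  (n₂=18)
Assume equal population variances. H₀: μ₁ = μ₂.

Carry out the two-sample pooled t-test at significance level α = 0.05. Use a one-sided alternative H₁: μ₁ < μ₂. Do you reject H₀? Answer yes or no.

x̄₁=30.824, s₁=4.531, n₁=17
x̄₂=33.333, s₂=4.102, n₂=18
s_p² = [16·4.531² + 17·4.102²]/33 = 18.6203
SE = √(s_p²·(1/17+1/18)) = 1.4594
t = (30.824−33.333)/1.4594 = -1.7198
df = 33
p-value (one-sided, H₁ less) = 0.04742
At α=0.05: p < α → reject H₀

reject H₀: yes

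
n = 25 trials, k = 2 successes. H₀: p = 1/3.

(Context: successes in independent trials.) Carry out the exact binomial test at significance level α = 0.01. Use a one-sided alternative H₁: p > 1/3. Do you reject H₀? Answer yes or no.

reject H₀: no

Exact binomial: n=25, k=2, p₀=1/3=0.3333
P(X≥2) from Σ C(n,i)·p₀^i·(1−p₀)^(n−i)
p-value (one-sided, H₁ greater) = 0.99947
At α=0.01: p ≥ α → fail to reject H₀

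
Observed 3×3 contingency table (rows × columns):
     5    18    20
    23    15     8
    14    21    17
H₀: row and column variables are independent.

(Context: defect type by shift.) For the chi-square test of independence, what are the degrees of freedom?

degrees of freedom = 4

df = (r−1)(c−1) = (3−1)·(3−1) = 4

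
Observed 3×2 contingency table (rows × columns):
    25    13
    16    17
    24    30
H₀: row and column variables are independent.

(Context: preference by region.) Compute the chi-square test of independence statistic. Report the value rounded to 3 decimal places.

Row totals [38, 33, 54], col totals [65, 60], n=125
χ² = (25−19.76)²/19.76 + (13−18.24)²/18.24 + (16−17.16)²/17.16 + (17−15.84)²/15.84 + (24−28.08)²/28.08 + (30−25.92)²/25.92 = 4.2933
df = 2

test statistic = 4.293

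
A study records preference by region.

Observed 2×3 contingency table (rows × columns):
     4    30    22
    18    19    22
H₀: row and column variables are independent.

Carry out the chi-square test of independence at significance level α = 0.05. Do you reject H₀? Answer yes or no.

reject H₀: yes

Row totals [56, 59], col totals [22, 49, 44], n=115
χ² = (4−10.71)²/10.71 + (30−23.86)²/23.86 + (22−21.43)²/21.43 + (18−11.29)²/11.29 + (19−25.14)²/25.14 + (22−22.57)²/22.57 = 11.3079
df = 2
p-value (upper-tail) = 0.00350
At α=0.05: p < α → reject H₀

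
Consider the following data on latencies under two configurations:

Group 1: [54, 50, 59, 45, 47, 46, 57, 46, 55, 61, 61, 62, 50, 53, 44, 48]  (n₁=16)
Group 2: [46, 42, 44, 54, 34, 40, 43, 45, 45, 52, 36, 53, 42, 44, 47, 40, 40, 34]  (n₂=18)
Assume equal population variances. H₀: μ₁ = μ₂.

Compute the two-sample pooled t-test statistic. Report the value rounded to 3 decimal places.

test statistic = 4.351

x̄₁=52.375, s₁=6.228, n₁=16
x̄₂=43.389, s₂=5.812, n₂=18
s_p² = [15·6.228² + 17·5.812²]/32 = 36.1259
SE = √(s_p²·(1/16+1/18)) = 2.0652
t = (52.375−43.389)/2.0652 = 4.3513
df = 32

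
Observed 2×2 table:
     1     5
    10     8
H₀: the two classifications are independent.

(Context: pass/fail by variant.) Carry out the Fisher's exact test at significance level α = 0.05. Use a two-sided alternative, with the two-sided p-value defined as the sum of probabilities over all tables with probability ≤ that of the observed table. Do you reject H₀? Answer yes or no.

reject H₀: no

Margins: r₁=6, r₂=18, c₁=11, c₂=13, n=24
p_obs = C(6,1)·C(18,10)/C(24,11); sum pmf over tables with pmf ≤ p_obs
p-value (two-sided) = 0.16599
At α=0.05: p ≥ α → fail to reject H₀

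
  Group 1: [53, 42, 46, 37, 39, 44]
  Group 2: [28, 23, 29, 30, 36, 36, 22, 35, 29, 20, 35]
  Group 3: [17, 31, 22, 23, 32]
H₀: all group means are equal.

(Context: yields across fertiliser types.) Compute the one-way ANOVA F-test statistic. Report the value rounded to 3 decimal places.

test statistic = 16.031

Group means [43.50, 29.36, 25.00], grand mean 32.227
SSB = Σnᵢ(x̄ᵢ−x̄)² = 1113.818; SSW = ΣΣ(x−x̄ᵢ)² = 660.045
MSB = 1113.818/2 = 556.9091; MSW = 660.045/19 = 34.7392
F = MSB/MSW = 16.0311
df = (2, 19)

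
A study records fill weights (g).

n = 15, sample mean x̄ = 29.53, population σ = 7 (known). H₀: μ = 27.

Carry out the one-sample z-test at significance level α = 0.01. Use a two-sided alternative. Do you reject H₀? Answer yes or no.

SE = σ/√n = 7/√15 = 1.8074
z = (x̄−μ₀)/SE = (29.53−27)/1.8074 = 1.3998
p-value (two-sided) = 0.16157
At α=0.01: p ≥ α → fail to reject H₀

reject H₀: no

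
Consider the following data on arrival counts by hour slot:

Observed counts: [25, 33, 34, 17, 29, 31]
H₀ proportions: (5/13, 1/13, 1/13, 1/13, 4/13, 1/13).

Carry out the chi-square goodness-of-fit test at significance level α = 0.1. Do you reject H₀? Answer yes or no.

n = 169; E_i = n·p_i = [65.00, 13.00, 13.00, 13.00, 52.00, 13.00]
χ² = (25−65.00)²/65.00 + (33−13.00)²/13.00 + (34−13.00)²/13.00 + (17−13.00)²/13.00 + (29−52.00)²/52.00 + (31−13.00)²/13.00 = 125.6346
df = 5
p-value (upper-tail) = 0.00000
At α=0.1: p < α → reject H₀

reject H₀: yes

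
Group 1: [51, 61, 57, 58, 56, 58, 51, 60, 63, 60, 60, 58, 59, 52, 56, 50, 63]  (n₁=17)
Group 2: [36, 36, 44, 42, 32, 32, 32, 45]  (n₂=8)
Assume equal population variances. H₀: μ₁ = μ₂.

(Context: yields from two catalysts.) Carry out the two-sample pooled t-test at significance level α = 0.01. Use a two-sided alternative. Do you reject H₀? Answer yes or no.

reject H₀: yes

x̄₁=57.235, s₁=4.101, n₁=17
x̄₂=37.375, s₂=5.528, n₂=8
s_p² = [16·4.101² + 7·5.528²]/23 = 20.9971
SE = √(s_p²·(1/17+1/8)) = 1.9646
t = (57.235−37.375)/1.9646 = 10.1089
df = 23
p-value (two-sided) = 0.00000
At α=0.01: p < α → reject H₀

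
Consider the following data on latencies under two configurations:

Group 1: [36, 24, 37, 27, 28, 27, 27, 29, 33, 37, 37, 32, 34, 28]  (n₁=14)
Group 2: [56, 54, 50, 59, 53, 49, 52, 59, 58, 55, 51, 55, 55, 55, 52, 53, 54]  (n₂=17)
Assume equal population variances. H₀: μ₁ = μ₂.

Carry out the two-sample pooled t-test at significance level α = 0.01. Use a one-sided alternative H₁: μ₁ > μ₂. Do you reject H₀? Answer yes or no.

reject H₀: no

x̄₁=31.143, s₁=4.521, n₁=14
x̄₂=54.118, s₂=2.891, n₂=17
s_p² = [13·4.521² + 16·2.891²]/29 = 13.7751
SE = √(s_p²·(1/14+1/17)) = 1.3395
t = (31.143−54.118)/1.3395 = -17.1519
df = 29
p-value (one-sided, H₁ greater) = 1.00000
At α=0.01: p ≥ α → fail to reject H₀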